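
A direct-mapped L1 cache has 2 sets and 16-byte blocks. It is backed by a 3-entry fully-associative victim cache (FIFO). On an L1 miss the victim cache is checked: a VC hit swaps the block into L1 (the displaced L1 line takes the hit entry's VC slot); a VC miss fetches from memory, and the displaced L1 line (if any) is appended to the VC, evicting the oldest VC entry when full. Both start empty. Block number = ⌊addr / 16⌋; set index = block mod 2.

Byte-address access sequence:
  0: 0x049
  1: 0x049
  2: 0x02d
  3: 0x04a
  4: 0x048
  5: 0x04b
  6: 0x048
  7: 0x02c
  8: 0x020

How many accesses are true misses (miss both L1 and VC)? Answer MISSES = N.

  [0] addr=0x49 blk=4 s=0: MISS | VC []
  [1] addr=0x49 blk=4 s=0: L1-HIT | VC []
  [2] addr=0x2d blk=2 s=0: MISS | VC [4]
  [3] addr=0x4a blk=4 s=0: VC-HIT | VC [2]
  [4] addr=0x48 blk=4 s=0: L1-HIT | VC [2]
  [5] addr=0x4b blk=4 s=0: L1-HIT | VC [2]
  [6] addr=0x48 blk=4 s=0: L1-HIT | VC [2]
  [7] addr=0x2c blk=2 s=0: VC-HIT | VC [4]
  [8] addr=0x20 blk=2 s=0: L1-HIT | VC [4]

MISSES = 2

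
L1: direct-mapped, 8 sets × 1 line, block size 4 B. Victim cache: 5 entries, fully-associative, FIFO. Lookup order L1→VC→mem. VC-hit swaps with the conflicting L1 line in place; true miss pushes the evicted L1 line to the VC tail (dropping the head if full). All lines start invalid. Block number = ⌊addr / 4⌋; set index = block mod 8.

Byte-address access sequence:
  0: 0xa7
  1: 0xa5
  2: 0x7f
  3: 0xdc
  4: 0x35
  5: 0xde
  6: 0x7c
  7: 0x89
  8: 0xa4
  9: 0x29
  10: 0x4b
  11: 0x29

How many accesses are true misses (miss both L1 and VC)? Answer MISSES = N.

MISSES = 7

  [0] addr=0xa7 blk=41 s=1: MISS | VC []
  [1] addr=0xa5 blk=41 s=1: L1-HIT | VC []
  [2] addr=0x7f blk=31 s=7: MISS | VC []
  [3] addr=0xdc blk=55 s=7: MISS | VC [31]
  [4] addr=0x35 blk=13 s=5: MISS | VC [31]
  [5] addr=0xde blk=55 s=7: L1-HIT | VC [31]
  [6] addr=0x7c blk=31 s=7: VC-HIT | VC [55]
  [7] addr=0x89 blk=34 s=2: MISS | VC [55]
  [8] addr=0xa4 blk=41 s=1: L1-HIT | VC [55]
  [9] addr=0x29 blk=10 s=2: MISS | VC [55, 34]
  [10] addr=0x4b blk=18 s=2: MISS | VC [55, 34, 10]
  [11] addr=0x29 blk=10 s=2: VC-HIT | VC [55, 34, 18]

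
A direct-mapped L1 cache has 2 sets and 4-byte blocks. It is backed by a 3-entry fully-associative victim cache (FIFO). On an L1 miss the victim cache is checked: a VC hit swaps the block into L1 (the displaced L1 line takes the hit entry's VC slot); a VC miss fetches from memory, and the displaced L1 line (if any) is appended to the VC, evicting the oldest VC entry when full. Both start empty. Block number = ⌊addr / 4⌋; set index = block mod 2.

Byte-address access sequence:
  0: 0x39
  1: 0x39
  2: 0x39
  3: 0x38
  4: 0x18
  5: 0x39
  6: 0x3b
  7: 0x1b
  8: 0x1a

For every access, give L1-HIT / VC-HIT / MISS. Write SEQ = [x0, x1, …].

#0 0x39→b14/s0 MISS; vc=[]
#1 0x39→b14/s0 L1-HIT; vc=[]
#2 0x39→b14/s0 L1-HIT; vc=[]
#3 0x38→b14/s0 L1-HIT; vc=[]
#4 0x18→b6/s0 MISS; vc=[14]
#5 0x39→b14/s0 VC-HIT; vc=[6]
#6 0x3b→b14/s0 L1-HIT; vc=[6]
#7 0x1b→b6/s0 VC-HIT; vc=[14]
#8 0x1a→b6/s0 L1-HIT; vc=[14]

SEQ = [MISS, L1-HIT, L1-HIT, L1-HIT, MISS, VC-HIT, L1-HIT, VC-HIT, L1-HIT]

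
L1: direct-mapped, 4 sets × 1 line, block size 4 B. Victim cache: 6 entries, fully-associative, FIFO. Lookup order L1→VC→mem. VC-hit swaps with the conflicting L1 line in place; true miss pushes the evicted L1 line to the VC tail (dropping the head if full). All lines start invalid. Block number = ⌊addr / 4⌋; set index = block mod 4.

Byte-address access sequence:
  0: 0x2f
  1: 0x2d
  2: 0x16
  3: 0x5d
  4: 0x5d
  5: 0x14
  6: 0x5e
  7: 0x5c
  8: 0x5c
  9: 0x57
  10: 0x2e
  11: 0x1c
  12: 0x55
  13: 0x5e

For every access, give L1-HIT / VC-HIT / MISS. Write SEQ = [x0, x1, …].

SEQ = [MISS, L1-HIT, MISS, MISS, L1-HIT, L1-HIT, L1-HIT, L1-HIT, L1-HIT, MISS, VC-HIT, MISS, L1-HIT, VC-HIT]

  [0] addr=0x2f blk=11 s=3: MISS | VC []
  [1] addr=0x2d blk=11 s=3: L1-HIT | VC []
  [2] addr=0x16 blk=5 s=1: MISS | VC []
  [3] addr=0x5d blk=23 s=3: MISS | VC [11]
  [4] addr=0x5d blk=23 s=3: L1-HIT | VC [11]
  [5] addr=0x14 blk=5 s=1: L1-HIT | VC [11]
  [6] addr=0x5e blk=23 s=3: L1-HIT | VC [11]
  [7] addr=0x5c blk=23 s=3: L1-HIT | VC [11]
  [8] addr=0x5c blk=23 s=3: L1-HIT | VC [11]
  [9] addr=0x57 blk=21 s=1: MISS | VC [11, 5]
  [10] addr=0x2e blk=11 s=3: VC-HIT | VC [23, 5]
  [11] addr=0x1c blk=7 s=3: MISS | VC [23, 5, 11]
  [12] addr=0x55 blk=21 s=1: L1-HIT | VC [23, 5, 11]
  [13] addr=0x5e blk=23 s=3: VC-HIT | VC [7, 5, 11]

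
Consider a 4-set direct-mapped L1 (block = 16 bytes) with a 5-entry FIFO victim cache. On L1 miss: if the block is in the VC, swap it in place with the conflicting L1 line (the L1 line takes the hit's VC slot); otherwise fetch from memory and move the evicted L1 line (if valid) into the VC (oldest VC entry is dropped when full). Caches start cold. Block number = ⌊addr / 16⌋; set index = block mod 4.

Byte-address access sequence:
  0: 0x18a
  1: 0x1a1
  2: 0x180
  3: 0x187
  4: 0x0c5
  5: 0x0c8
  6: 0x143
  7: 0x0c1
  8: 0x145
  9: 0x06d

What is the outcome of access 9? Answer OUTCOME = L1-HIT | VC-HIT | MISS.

  [0] addr=0x18a blk=24 s=0: MISS | VC []
  [1] addr=0x1a1 blk=26 s=2: MISS | VC []
  [2] addr=0x180 blk=24 s=0: L1-HIT | VC []
  [3] addr=0x187 blk=24 s=0: L1-HIT | VC []
  [4] addr=0xc5 blk=12 s=0: MISS | VC [24]
  [5] addr=0xc8 blk=12 s=0: L1-HIT | VC [24]
  [6] addr=0x143 blk=20 s=0: MISS | VC [24, 12]
  [7] addr=0xc1 blk=12 s=0: VC-HIT | VC [24, 20]
  [8] addr=0x145 blk=20 s=0: VC-HIT | VC [24, 12]
  [9] addr=0x6d blk=6 s=2: MISS | VC [24, 12, 26]

OUTCOME = MISS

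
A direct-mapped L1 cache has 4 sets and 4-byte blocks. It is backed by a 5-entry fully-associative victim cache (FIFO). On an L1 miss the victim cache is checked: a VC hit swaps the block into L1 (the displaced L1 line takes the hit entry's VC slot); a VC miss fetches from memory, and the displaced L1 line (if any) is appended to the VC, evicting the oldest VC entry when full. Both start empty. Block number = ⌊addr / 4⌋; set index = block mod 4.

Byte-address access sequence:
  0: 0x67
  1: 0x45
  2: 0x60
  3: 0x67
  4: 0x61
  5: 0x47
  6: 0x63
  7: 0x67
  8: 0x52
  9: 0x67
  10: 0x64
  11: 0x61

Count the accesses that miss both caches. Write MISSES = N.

MISSES = 4

0: 0x67 (blk 25, set 1) → MISS  vc=[]
1: 0x45 (blk 17, set 1) → MISS  vc=[25]
2: 0x60 (blk 24, set 0) → MISS  vc=[25]
3: 0x67 (blk 25, set 1) → VC-HIT  vc=[17]
4: 0x61 (blk 24, set 0) → L1-HIT  vc=[17]
5: 0x47 (blk 17, set 1) → VC-HIT  vc=[25]
6: 0x63 (blk 24, set 0) → L1-HIT  vc=[25]
7: 0x67 (blk 25, set 1) → VC-HIT  vc=[17]
8: 0x52 (blk 20, set 0) → MISS  vc=[17, 24]
9: 0x67 (blk 25, set 1) → L1-HIT  vc=[17, 24]
10: 0x64 (blk 25, set 1) → L1-HIT  vc=[17, 24]
11: 0x61 (blk 24, set 0) → VC-HIT  vc=[17, 20]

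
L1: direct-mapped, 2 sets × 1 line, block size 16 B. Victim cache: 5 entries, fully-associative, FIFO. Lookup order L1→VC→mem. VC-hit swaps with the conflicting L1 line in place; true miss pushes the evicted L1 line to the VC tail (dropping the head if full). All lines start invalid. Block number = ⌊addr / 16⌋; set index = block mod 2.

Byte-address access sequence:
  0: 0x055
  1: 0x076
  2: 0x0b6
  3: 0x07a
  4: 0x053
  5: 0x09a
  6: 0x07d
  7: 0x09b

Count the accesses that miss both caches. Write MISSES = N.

0: 0x55 (blk 5, set 1) → MISS  vc=[]
1: 0x76 (blk 7, set 1) → MISS  vc=[5]
2: 0xb6 (blk 11, set 1) → MISS  vc=[5, 7]
3: 0x7a (blk 7, set 1) → VC-HIT  vc=[5, 11]
4: 0x53 (blk 5, set 1) → VC-HIT  vc=[7, 11]
5: 0x9a (blk 9, set 1) → MISS  vc=[7, 11, 5]
6: 0x7d (blk 7, set 1) → VC-HIT  vc=[9, 11, 5]
7: 0x9b (blk 9, set 1) → VC-HIT  vc=[7, 11, 5]

MISSES = 4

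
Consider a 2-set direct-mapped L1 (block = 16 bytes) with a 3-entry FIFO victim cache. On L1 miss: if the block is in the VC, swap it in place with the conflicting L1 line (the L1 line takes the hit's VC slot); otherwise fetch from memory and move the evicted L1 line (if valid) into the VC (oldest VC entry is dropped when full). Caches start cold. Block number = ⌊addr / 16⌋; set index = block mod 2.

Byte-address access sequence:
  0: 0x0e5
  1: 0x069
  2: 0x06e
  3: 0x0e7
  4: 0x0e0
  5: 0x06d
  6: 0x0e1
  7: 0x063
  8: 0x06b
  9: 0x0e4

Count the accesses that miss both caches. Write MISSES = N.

  [0] addr=0xe5 blk=14 s=0: MISS | VC []
  [1] addr=0x69 blk=6 s=0: MISS | VC [14]
  [2] addr=0x6e blk=6 s=0: L1-HIT | VC [14]
  [3] addr=0xe7 blk=14 s=0: VC-HIT | VC [6]
  [4] addr=0xe0 blk=14 s=0: L1-HIT | VC [6]
  [5] addr=0x6d blk=6 s=0: VC-HIT | VC [14]
  [6] addr=0xe1 blk=14 s=0: VC-HIT | VC [6]
  [7] addr=0x63 blk=6 s=0: VC-HIT | VC [14]
  [8] addr=0x6b blk=6 s=0: L1-HIT | VC [14]
  [9] addr=0xe4 blk=14 s=0: VC-HIT | VC [6]

MISSES = 2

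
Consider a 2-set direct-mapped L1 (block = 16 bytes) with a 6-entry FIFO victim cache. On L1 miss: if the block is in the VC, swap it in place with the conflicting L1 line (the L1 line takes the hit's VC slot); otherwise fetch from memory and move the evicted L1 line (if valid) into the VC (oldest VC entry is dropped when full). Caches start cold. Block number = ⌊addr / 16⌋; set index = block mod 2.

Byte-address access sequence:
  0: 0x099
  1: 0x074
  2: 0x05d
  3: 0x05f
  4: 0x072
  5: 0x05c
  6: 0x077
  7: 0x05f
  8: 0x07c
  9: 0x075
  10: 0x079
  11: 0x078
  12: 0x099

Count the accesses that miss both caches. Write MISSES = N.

  [0] addr=0x99 blk=9 s=1: MISS | VC []
  [1] addr=0x74 blk=7 s=1: MISS | VC [9]
  [2] addr=0x5d blk=5 s=1: MISS | VC [9, 7]
  [3] addr=0x5f blk=5 s=1: L1-HIT | VC [9, 7]
  [4] addr=0x72 blk=7 s=1: VC-HIT | VC [9, 5]
  [5] addr=0x5c blk=5 s=1: VC-HIT | VC [9, 7]
  [6] addr=0x77 blk=7 s=1: VC-HIT | VC [9, 5]
  [7] addr=0x5f blk=5 s=1: VC-HIT | VC [9, 7]
  [8] addr=0x7c blk=7 s=1: VC-HIT | VC [9, 5]
  [9] addr=0x75 blk=7 s=1: L1-HIT | VC [9, 5]
  [10] addr=0x79 blk=7 s=1: L1-HIT | VC [9, 5]
  [11] addr=0x78 blk=7 s=1: L1-HIT | VC [9, 5]
  [12] addr=0x99 blk=9 s=1: VC-HIT | VC [7, 5]

MISSES = 3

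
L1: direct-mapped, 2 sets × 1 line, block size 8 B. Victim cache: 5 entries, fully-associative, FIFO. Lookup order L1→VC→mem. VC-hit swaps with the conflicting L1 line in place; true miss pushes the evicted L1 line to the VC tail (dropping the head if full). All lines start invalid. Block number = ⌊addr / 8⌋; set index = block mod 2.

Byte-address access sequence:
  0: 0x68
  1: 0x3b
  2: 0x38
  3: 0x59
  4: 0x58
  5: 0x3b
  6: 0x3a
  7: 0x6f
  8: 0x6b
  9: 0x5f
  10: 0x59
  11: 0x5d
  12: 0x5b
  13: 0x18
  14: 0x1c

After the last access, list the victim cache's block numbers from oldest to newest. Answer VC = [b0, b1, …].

#0 0x68→b13/s1 MISS; vc=[]
#1 0x3b→b7/s1 MISS; vc=[13]
#2 0x38→b7/s1 L1-HIT; vc=[13]
#3 0x59→b11/s1 MISS; vc=[13,7]
#4 0x58→b11/s1 L1-HIT; vc=[13,7]
#5 0x3b→b7/s1 VC-HIT; vc=[13,11]
#6 0x3a→b7/s1 L1-HIT; vc=[13,11]
#7 0x6f→b13/s1 VC-HIT; vc=[7,11]
#8 0x6b→b13/s1 L1-HIT; vc=[7,11]
#9 0x5f→b11/s1 VC-HIT; vc=[7,13]
#10 0x59→b11/s1 L1-HIT; vc=[7,13]
#11 0x5d→b11/s1 L1-HIT; vc=[7,13]
#12 0x5b→b11/s1 L1-HIT; vc=[7,13]
#13 0x18→b3/s1 MISS; vc=[7,13,11]
#14 0x1c→b3/s1 L1-HIT; vc=[7,13,11]

VC = [7, 13, 11]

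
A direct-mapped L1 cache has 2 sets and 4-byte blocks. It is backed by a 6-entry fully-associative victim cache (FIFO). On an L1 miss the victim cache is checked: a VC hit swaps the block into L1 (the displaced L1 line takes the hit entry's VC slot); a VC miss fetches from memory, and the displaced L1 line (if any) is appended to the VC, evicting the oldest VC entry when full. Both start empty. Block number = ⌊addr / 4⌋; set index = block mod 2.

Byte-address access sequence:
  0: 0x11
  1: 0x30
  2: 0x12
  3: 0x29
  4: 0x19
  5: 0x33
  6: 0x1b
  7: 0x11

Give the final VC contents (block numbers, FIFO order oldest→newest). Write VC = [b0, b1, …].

VC = [12, 6, 10]

0: 0x11 (blk 4, set 0) → MISS  vc=[]
1: 0x30 (blk 12, set 0) → MISS  vc=[4]
2: 0x12 (blk 4, set 0) → VC-HIT  vc=[12]
3: 0x29 (blk 10, set 0) → MISS  vc=[12, 4]
4: 0x19 (blk 6, set 0) → MISS  vc=[12, 4, 10]
5: 0x33 (blk 12, set 0) → VC-HIT  vc=[6, 4, 10]
6: 0x1b (blk 6, set 0) → VC-HIT  vc=[12, 4, 10]
7: 0x11 (blk 4, set 0) → VC-HIT  vc=[12, 6, 10]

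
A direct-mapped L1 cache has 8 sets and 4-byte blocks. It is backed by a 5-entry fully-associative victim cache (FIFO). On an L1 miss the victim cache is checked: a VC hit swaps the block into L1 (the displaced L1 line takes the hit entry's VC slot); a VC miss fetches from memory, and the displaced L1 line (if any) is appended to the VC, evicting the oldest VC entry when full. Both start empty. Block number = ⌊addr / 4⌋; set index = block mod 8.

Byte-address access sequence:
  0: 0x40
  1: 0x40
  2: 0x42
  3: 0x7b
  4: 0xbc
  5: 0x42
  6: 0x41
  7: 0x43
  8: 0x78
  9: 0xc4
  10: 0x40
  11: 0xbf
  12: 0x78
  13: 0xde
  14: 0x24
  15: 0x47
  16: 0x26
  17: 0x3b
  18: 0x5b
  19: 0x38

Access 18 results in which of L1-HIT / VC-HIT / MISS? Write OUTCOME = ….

#0 0x40→b16/s0 MISS; vc=[]
#1 0x40→b16/s0 L1-HIT; vc=[]
#2 0x42→b16/s0 L1-HIT; vc=[]
#3 0x7b→b30/s6 MISS; vc=[]
#4 0xbc→b47/s7 MISS; vc=[]
#5 0x42→b16/s0 L1-HIT; vc=[]
#6 0x41→b16/s0 L1-HIT; vc=[]
#7 0x43→b16/s0 L1-HIT; vc=[]
#8 0x78→b30/s6 L1-HIT; vc=[]
#9 0xc4→b49/s1 MISS; vc=[]
#10 0x40→b16/s0 L1-HIT; vc=[]
#11 0xbf→b47/s7 L1-HIT; vc=[]
#12 0x78→b30/s6 L1-HIT; vc=[]
#13 0xde→b55/s7 MISS; vc=[47]
#14 0x24→b9/s1 MISS; vc=[47,49]
#15 0x47→b17/s1 MISS; vc=[47,49,9]
#16 0x26→b9/s1 VC-HIT; vc=[47,49,17]
#17 0x3b→b14/s6 MISS; vc=[47,49,17,30]
#18 0x5b→b22/s6 MISS; vc=[47,49,17,30,14]
#19 0x38→b14/s6 VC-HIT; vc=[47,49,17,30,22]

OUTCOME = MISS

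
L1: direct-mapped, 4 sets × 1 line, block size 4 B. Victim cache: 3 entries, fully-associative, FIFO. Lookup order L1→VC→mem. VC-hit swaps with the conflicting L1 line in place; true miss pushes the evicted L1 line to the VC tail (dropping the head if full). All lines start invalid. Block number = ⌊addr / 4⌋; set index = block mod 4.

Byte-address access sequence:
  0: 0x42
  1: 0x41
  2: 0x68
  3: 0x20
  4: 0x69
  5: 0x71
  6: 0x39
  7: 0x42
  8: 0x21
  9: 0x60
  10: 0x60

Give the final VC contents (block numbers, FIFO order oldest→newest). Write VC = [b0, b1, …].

#0 0x42→b16/s0 MISS; vc=[]
#1 0x41→b16/s0 L1-HIT; vc=[]
#2 0x68→b26/s2 MISS; vc=[]
#3 0x20→b8/s0 MISS; vc=[16]
#4 0x69→b26/s2 L1-HIT; vc=[16]
#5 0x71→b28/s0 MISS; vc=[16,8]
#6 0x39→b14/s2 MISS; vc=[16,8,26]
#7 0x42→b16/s0 VC-HIT; vc=[28,8,26]
#8 0x21→b8/s0 VC-HIT; vc=[28,16,26]
#9 0x60→b24/s0 MISS; vc=[16,26,8]
#10 0x60→b24/s0 L1-HIT; vc=[16,26,8]

VC = [16, 26, 8]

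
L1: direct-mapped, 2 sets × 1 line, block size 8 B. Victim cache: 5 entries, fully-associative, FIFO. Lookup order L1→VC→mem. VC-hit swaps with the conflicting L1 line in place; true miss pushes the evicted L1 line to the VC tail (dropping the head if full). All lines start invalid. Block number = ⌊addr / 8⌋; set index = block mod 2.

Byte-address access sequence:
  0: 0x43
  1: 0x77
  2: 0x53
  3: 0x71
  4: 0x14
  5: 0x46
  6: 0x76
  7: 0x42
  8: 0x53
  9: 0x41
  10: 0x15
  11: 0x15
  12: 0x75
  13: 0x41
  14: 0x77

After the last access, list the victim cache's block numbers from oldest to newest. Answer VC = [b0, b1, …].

0: 0x43 (blk 8, set 0) → MISS  vc=[]
1: 0x77 (blk 14, set 0) → MISS  vc=[8]
2: 0x53 (blk 10, set 0) → MISS  vc=[8, 14]
3: 0x71 (blk 14, set 0) → VC-HIT  vc=[8, 10]
4: 0x14 (blk 2, set 0) → MISS  vc=[8, 10, 14]
5: 0x46 (blk 8, set 0) → VC-HIT  vc=[2, 10, 14]
6: 0x76 (blk 14, set 0) → VC-HIT  vc=[2, 10, 8]
7: 0x42 (blk 8, set 0) → VC-HIT  vc=[2, 10, 14]
8: 0x53 (blk 10, set 0) → VC-HIT  vc=[2, 8, 14]
9: 0x41 (blk 8, set 0) → VC-HIT  vc=[2, 10, 14]
10: 0x15 (blk 2, set 0) → VC-HIT  vc=[8, 10, 14]
11: 0x15 (blk 2, set 0) → L1-HIT  vc=[8, 10, 14]
12: 0x75 (blk 14, set 0) → VC-HIT  vc=[8, 10, 2]
13: 0x41 (blk 8, set 0) → VC-HIT  vc=[14, 10, 2]
14: 0x77 (blk 14, set 0) → VC-HIT  vc=[8, 10, 2]

VC = [8, 10, 2]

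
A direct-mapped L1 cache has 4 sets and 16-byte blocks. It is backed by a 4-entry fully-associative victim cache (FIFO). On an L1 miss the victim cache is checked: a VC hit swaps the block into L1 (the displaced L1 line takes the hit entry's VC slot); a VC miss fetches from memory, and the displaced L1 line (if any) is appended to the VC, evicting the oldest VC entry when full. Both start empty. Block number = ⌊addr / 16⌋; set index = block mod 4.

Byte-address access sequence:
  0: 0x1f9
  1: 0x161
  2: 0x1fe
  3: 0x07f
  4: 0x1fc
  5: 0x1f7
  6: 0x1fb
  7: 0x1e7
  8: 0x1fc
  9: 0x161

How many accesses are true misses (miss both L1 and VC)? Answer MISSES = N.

MISSES = 4

#0 0x1f9→b31/s3 MISS; vc=[]
#1 0x161→b22/s2 MISS; vc=[]
#2 0x1fe→b31/s3 L1-HIT; vc=[]
#3 0x7f→b7/s3 MISS; vc=[31]
#4 0x1fc→b31/s3 VC-HIT; vc=[7]
#5 0x1f7→b31/s3 L1-HIT; vc=[7]
#6 0x1fb→b31/s3 L1-HIT; vc=[7]
#7 0x1e7→b30/s2 MISS; vc=[7,22]
#8 0x1fc→b31/s3 L1-HIT; vc=[7,22]
#9 0x161→b22/s2 VC-HIT; vc=[7,30]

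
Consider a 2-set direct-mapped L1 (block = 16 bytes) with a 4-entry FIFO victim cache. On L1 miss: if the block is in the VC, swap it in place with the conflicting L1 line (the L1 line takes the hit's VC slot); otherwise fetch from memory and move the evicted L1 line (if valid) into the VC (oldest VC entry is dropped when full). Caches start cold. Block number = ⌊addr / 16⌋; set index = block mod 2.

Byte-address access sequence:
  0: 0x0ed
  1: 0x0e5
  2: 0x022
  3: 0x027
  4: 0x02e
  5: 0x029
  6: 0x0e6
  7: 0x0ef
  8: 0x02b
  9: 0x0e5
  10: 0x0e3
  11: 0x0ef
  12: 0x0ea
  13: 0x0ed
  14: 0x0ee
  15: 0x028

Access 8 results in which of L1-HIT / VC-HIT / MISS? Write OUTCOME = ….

OUTCOME = VC-HIT

  [0] addr=0xed blk=14 s=0: MISS | VC []
  [1] addr=0xe5 blk=14 s=0: L1-HIT | VC []
  [2] addr=0x22 blk=2 s=0: MISS | VC [14]
  [3] addr=0x27 blk=2 s=0: L1-HIT | VC [14]
  [4] addr=0x2e blk=2 s=0: L1-HIT | VC [14]
  [5] addr=0x29 blk=2 s=0: L1-HIT | VC [14]
  [6] addr=0xe6 blk=14 s=0: VC-HIT | VC [2]
  [7] addr=0xef blk=14 s=0: L1-HIT | VC [2]
  [8] addr=0x2b blk=2 s=0: VC-HIT | VC [14]
  [9] addr=0xe5 blk=14 s=0: VC-HIT | VC [2]
  [10] addr=0xe3 blk=14 s=0: L1-HIT | VC [2]
  [11] addr=0xef blk=14 s=0: L1-HIT | VC [2]
  [12] addr=0xea blk=14 s=0: L1-HIT | VC [2]
  [13] addr=0xed blk=14 s=0: L1-HIT | VC [2]
  [14] addr=0xee blk=14 s=0: L1-HIT | VC [2]
  [15] addr=0x28 blk=2 s=0: VC-HIT | VC [14]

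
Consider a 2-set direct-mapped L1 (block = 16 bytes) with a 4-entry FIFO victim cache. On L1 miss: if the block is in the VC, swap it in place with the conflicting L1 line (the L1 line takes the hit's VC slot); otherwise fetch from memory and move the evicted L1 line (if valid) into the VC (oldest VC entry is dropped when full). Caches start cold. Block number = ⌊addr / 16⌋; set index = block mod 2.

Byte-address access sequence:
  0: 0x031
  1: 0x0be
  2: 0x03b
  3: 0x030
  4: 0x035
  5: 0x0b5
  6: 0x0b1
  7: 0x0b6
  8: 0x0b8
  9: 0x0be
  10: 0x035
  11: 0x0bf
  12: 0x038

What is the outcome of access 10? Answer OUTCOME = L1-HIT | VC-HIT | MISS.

OUTCOME = VC-HIT

  [0] addr=0x31 blk=3 s=1: MISS | VC []
  [1] addr=0xbe blk=11 s=1: MISS | VC [3]
  [2] addr=0x3b blk=3 s=1: VC-HIT | VC [11]
  [3] addr=0x30 blk=3 s=1: L1-HIT | VC [11]
  [4] addr=0x35 blk=3 s=1: L1-HIT | VC [11]
  [5] addr=0xb5 blk=11 s=1: VC-HIT | VC [3]
  [6] addr=0xb1 blk=11 s=1: L1-HIT | VC [3]
  [7] addr=0xb6 blk=11 s=1: L1-HIT | VC [3]
  [8] addr=0xb8 blk=11 s=1: L1-HIT | VC [3]
  [9] addr=0xbe blk=11 s=1: L1-HIT | VC [3]
  [10] addr=0x35 blk=3 s=1: VC-HIT | VC [11]
  [11] addr=0xbf blk=11 s=1: VC-HIT | VC [3]
  [12] addr=0x38 blk=3 s=1: VC-HIT | VC [11]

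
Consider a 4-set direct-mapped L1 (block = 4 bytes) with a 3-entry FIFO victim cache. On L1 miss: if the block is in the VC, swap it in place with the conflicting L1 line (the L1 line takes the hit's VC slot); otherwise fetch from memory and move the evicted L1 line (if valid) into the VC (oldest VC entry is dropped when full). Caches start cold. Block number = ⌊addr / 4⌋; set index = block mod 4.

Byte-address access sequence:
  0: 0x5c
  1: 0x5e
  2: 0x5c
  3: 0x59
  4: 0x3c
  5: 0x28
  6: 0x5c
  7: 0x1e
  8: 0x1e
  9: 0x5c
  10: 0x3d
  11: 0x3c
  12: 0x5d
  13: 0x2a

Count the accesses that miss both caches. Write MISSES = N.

#0 0x5c→b23/s3 MISS; vc=[]
#1 0x5e→b23/s3 L1-HIT; vc=[]
#2 0x5c→b23/s3 L1-HIT; vc=[]
#3 0x59→b22/s2 MISS; vc=[]
#4 0x3c→b15/s3 MISS; vc=[23]
#5 0x28→b10/s2 MISS; vc=[23,22]
#6 0x5c→b23/s3 VC-HIT; vc=[15,22]
#7 0x1e→b7/s3 MISS; vc=[15,22,23]
#8 0x1e→b7/s3 L1-HIT; vc=[15,22,23]
#9 0x5c→b23/s3 VC-HIT; vc=[15,22,7]
#10 0x3d→b15/s3 VC-HIT; vc=[23,22,7]
#11 0x3c→b15/s3 L1-HIT; vc=[23,22,7]
#12 0x5d→b23/s3 VC-HIT; vc=[15,22,7]
#13 0x2a→b10/s2 L1-HIT; vc=[15,22,7]

MISSES = 5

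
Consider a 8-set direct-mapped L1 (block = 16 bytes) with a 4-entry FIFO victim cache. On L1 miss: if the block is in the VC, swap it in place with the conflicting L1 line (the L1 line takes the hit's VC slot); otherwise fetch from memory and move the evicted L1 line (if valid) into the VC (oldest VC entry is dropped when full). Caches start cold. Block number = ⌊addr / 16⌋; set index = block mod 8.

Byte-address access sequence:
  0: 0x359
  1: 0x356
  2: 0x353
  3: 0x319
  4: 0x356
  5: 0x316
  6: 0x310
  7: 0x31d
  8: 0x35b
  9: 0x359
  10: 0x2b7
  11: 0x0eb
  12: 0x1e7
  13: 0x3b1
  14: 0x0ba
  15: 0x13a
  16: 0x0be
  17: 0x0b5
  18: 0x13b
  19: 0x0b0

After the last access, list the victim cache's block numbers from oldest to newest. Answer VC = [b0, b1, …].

VC = [14, 43, 59, 19]

#0 0x359→b53/s5 MISS; vc=[]
#1 0x356→b53/s5 L1-HIT; vc=[]
#2 0x353→b53/s5 L1-HIT; vc=[]
#3 0x319→b49/s1 MISS; vc=[]
#4 0x356→b53/s5 L1-HIT; vc=[]
#5 0x316→b49/s1 L1-HIT; vc=[]
#6 0x310→b49/s1 L1-HIT; vc=[]
#7 0x31d→b49/s1 L1-HIT; vc=[]
#8 0x35b→b53/s5 L1-HIT; vc=[]
#9 0x359→b53/s5 L1-HIT; vc=[]
#10 0x2b7→b43/s3 MISS; vc=[]
#11 0xeb→b14/s6 MISS; vc=[]
#12 0x1e7→b30/s6 MISS; vc=[14]
#13 0x3b1→b59/s3 MISS; vc=[14,43]
#14 0xba→b11/s3 MISS; vc=[14,43,59]
#15 0x13a→b19/s3 MISS; vc=[14,43,59,11]
#16 0xbe→b11/s3 VC-HIT; vc=[14,43,59,19]
#17 0xb5→b11/s3 L1-HIT; vc=[14,43,59,19]
#18 0x13b→b19/s3 VC-HIT; vc=[14,43,59,11]
#19 0xb0→b11/s3 VC-HIT; vc=[14,43,59,19]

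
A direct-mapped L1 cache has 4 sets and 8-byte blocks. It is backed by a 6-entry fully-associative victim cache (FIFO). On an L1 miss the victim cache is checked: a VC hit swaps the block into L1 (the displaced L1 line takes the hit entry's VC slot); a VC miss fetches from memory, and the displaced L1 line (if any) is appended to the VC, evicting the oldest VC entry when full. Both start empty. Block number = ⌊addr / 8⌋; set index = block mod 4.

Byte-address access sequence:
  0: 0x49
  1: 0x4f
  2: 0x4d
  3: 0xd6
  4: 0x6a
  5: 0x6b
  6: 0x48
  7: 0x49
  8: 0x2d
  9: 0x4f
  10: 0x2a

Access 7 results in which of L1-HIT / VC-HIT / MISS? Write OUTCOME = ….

OUTCOME = L1-HIT

0: 0x49 (blk 9, set 1) → MISS  vc=[]
1: 0x4f (blk 9, set 1) → L1-HIT  vc=[]
2: 0x4d (blk 9, set 1) → L1-HIT  vc=[]
3: 0xd6 (blk 26, set 2) → MISS  vc=[]
4: 0x6a (blk 13, set 1) → MISS  vc=[9]
5: 0x6b (blk 13, set 1) → L1-HIT  vc=[9]
6: 0x48 (blk 9, set 1) → VC-HIT  vc=[13]
7: 0x49 (blk 9, set 1) → L1-HIT  vc=[13]
8: 0x2d (blk 5, set 1) → MISS  vc=[13, 9]
9: 0x4f (blk 9, set 1) → VC-HIT  vc=[13, 5]
10: 0x2a (blk 5, set 1) → VC-HIT  vc=[13, 9]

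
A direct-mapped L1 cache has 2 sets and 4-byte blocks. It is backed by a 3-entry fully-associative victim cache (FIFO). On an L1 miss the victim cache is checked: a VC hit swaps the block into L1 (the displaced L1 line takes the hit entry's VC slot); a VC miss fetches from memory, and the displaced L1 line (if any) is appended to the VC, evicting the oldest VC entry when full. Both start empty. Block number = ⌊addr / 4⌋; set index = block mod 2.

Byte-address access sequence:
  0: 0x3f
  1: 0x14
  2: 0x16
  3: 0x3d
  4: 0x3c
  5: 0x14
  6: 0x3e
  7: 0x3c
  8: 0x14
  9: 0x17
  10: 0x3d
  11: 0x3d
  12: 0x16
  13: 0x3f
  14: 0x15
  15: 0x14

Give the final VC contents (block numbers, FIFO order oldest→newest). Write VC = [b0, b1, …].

#0 0x3f→b15/s1 MISS; vc=[]
#1 0x14→b5/s1 MISS; vc=[15]
#2 0x16→b5/s1 L1-HIT; vc=[15]
#3 0x3d→b15/s1 VC-HIT; vc=[5]
#4 0x3c→b15/s1 L1-HIT; vc=[5]
#5 0x14→b5/s1 VC-HIT; vc=[15]
#6 0x3e→b15/s1 VC-HIT; vc=[5]
#7 0x3c→b15/s1 L1-HIT; vc=[5]
#8 0x14→b5/s1 VC-HIT; vc=[15]
#9 0x17→b5/s1 L1-HIT; vc=[15]
#10 0x3d→b15/s1 VC-HIT; vc=[5]
#11 0x3d→b15/s1 L1-HIT; vc=[5]
#12 0x16→b5/s1 VC-HIT; vc=[15]
#13 0x3f→b15/s1 VC-HIT; vc=[5]
#14 0x15→b5/s1 VC-HIT; vc=[15]
#15 0x14→b5/s1 L1-HIT; vc=[15]

VC = [15]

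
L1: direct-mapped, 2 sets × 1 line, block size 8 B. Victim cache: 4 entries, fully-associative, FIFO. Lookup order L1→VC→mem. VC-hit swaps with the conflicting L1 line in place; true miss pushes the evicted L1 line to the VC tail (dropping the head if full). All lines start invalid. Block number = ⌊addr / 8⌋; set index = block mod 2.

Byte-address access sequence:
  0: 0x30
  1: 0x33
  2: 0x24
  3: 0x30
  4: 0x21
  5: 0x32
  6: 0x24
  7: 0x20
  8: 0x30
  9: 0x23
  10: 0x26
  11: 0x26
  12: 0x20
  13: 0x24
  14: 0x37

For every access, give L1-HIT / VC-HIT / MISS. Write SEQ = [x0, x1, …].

#0 0x30→b6/s0 MISS; vc=[]
#1 0x33→b6/s0 L1-HIT; vc=[]
#2 0x24→b4/s0 MISS; vc=[6]
#3 0x30→b6/s0 VC-HIT; vc=[4]
#4 0x21→b4/s0 VC-HIT; vc=[6]
#5 0x32→b6/s0 VC-HIT; vc=[4]
#6 0x24→b4/s0 VC-HIT; vc=[6]
#7 0x20→b4/s0 L1-HIT; vc=[6]
#8 0x30→b6/s0 VC-HIT; vc=[4]
#9 0x23→b4/s0 VC-HIT; vc=[6]
#10 0x26→b4/s0 L1-HIT; vc=[6]
#11 0x26→b4/s0 L1-HIT; vc=[6]
#12 0x20→b4/s0 L1-HIT; vc=[6]
#13 0x24→b4/s0 L1-HIT; vc=[6]
#14 0x37→b6/s0 VC-HIT; vc=[4]

SEQ = [MISS, L1-HIT, MISS, VC-HIT, VC-HIT, VC-HIT, VC-HIT, L1-HIT, VC-HIT, VC-HIT, L1-HIT, L1-HIT, L1-HIT, L1-HIT, VC-HIT]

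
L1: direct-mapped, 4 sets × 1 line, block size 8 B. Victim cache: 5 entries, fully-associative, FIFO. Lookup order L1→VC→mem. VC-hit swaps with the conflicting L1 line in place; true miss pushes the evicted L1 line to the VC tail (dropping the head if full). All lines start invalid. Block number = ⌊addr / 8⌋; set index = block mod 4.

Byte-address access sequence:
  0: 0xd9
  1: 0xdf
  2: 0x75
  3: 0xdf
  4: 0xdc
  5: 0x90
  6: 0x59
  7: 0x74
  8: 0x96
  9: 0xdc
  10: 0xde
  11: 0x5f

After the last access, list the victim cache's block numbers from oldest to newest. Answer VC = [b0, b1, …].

VC = [14, 27]

#0 0xd9→b27/s3 MISS; vc=[]
#1 0xdf→b27/s3 L1-HIT; vc=[]
#2 0x75→b14/s2 MISS; vc=[]
#3 0xdf→b27/s3 L1-HIT; vc=[]
#4 0xdc→b27/s3 L1-HIT; vc=[]
#5 0x90→b18/s2 MISS; vc=[14]
#6 0x59→b11/s3 MISS; vc=[14,27]
#7 0x74→b14/s2 VC-HIT; vc=[18,27]
#8 0x96→b18/s2 VC-HIT; vc=[14,27]
#9 0xdc→b27/s3 VC-HIT; vc=[14,11]
#10 0xde→b27/s3 L1-HIT; vc=[14,11]
#11 0x5f→b11/s3 VC-HIT; vc=[14,27]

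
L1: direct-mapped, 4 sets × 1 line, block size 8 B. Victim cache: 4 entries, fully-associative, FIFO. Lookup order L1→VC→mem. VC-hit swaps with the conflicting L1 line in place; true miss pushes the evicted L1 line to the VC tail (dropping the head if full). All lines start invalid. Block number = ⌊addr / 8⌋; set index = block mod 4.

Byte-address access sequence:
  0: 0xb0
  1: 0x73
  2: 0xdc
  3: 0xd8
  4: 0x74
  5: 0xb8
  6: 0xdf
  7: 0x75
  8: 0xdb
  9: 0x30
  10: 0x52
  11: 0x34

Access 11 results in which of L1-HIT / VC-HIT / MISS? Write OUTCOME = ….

OUTCOME = VC-HIT

#0 0xb0→b22/s2 MISS; vc=[]
#1 0x73→b14/s2 MISS; vc=[22]
#2 0xdc→b27/s3 MISS; vc=[22]
#3 0xd8→b27/s3 L1-HIT; vc=[22]
#4 0x74→b14/s2 L1-HIT; vc=[22]
#5 0xb8→b23/s3 MISS; vc=[22,27]
#6 0xdf→b27/s3 VC-HIT; vc=[22,23]
#7 0x75→b14/s2 L1-HIT; vc=[22,23]
#8 0xdb→b27/s3 L1-HIT; vc=[22,23]
#9 0x30→b6/s2 MISS; vc=[22,23,14]
#10 0x52→b10/s2 MISS; vc=[22,23,14,6]
#11 0x34→b6/s2 VC-HIT; vc=[22,23,14,10]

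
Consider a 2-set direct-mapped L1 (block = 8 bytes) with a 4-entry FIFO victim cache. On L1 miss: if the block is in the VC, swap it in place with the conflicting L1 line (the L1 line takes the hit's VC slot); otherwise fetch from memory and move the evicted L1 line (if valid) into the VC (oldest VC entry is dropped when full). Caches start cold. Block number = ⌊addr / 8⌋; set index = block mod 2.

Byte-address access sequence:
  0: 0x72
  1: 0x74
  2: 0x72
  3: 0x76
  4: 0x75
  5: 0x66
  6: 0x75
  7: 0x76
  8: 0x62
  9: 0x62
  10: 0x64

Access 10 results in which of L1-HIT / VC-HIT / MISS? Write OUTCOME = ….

#0 0x72→b14/s0 MISS; vc=[]
#1 0x74→b14/s0 L1-HIT; vc=[]
#2 0x72→b14/s0 L1-HIT; vc=[]
#3 0x76→b14/s0 L1-HIT; vc=[]
#4 0x75→b14/s0 L1-HIT; vc=[]
#5 0x66→b12/s0 MISS; vc=[14]
#6 0x75→b14/s0 VC-HIT; vc=[12]
#7 0x76→b14/s0 L1-HIT; vc=[12]
#8 0x62→b12/s0 VC-HIT; vc=[14]
#9 0x62→b12/s0 L1-HIT; vc=[14]
#10 0x64→b12/s0 L1-HIT; vc=[14]

OUTCOME = L1-HIT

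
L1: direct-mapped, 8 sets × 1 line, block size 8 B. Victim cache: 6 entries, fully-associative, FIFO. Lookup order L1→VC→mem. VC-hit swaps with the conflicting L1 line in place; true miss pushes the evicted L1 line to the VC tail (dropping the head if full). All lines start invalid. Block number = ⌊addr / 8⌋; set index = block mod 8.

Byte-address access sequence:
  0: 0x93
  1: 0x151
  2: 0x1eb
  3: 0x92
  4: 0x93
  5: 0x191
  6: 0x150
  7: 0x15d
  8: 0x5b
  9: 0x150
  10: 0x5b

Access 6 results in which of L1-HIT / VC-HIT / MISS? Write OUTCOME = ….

OUTCOME = VC-HIT

#0 0x93→b18/s2 MISS; vc=[]
#1 0x151→b42/s2 MISS; vc=[18]
#2 0x1eb→b61/s5 MISS; vc=[18]
#3 0x92→b18/s2 VC-HIT; vc=[42]
#4 0x93→b18/s2 L1-HIT; vc=[42]
#5 0x191→b50/s2 MISS; vc=[42,18]
#6 0x150→b42/s2 VC-HIT; vc=[50,18]
#7 0x15d→b43/s3 MISS; vc=[50,18]
#8 0x5b→b11/s3 MISS; vc=[50,18,43]
#9 0x150→b42/s2 L1-HIT; vc=[50,18,43]
#10 0x5b→b11/s3 L1-HIT; vc=[50,18,43]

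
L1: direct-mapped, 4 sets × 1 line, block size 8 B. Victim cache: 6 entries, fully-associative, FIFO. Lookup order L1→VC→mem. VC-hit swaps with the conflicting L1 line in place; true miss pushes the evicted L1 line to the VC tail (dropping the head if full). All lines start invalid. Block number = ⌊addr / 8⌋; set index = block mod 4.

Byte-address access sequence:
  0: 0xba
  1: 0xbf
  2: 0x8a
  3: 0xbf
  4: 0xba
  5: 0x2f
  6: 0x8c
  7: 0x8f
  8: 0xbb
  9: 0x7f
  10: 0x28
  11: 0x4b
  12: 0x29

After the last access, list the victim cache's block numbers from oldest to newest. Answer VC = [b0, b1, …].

0: 0xba (blk 23, set 3) → MISS  vc=[]
1: 0xbf (blk 23, set 3) → L1-HIT  vc=[]
2: 0x8a (blk 17, set 1) → MISS  vc=[]
3: 0xbf (blk 23, set 3) → L1-HIT  vc=[]
4: 0xba (blk 23, set 3) → L1-HIT  vc=[]
5: 0x2f (blk 5, set 1) → MISS  vc=[17]
6: 0x8c (blk 17, set 1) → VC-HIT  vc=[5]
7: 0x8f (blk 17, set 1) → L1-HIT  vc=[5]
8: 0xbb (blk 23, set 3) → L1-HIT  vc=[5]
9: 0x7f (blk 15, set 3) → MISS  vc=[5, 23]
10: 0x28 (blk 5, set 1) → VC-HIT  vc=[17, 23]
11: 0x4b (blk 9, set 1) → MISS  vc=[17, 23, 5]
12: 0x29 (blk 5, set 1) → VC-HIT  vc=[17, 23, 9]

VC = [17, 23, 9]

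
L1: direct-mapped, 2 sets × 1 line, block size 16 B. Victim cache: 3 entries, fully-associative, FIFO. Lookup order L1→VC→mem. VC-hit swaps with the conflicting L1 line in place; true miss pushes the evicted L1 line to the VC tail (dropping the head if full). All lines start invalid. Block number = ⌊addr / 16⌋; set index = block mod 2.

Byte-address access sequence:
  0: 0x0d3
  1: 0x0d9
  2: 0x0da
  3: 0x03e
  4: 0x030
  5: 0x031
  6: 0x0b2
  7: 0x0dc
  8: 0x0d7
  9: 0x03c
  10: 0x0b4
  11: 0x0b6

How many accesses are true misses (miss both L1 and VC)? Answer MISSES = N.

MISSES = 3

#0 0xd3→b13/s1 MISS; vc=[]
#1 0xd9→b13/s1 L1-HIT; vc=[]
#2 0xda→b13/s1 L1-HIT; vc=[]
#3 0x3e→b3/s1 MISS; vc=[13]
#4 0x30→b3/s1 L1-HIT; vc=[13]
#5 0x31→b3/s1 L1-HIT; vc=[13]
#6 0xb2→b11/s1 MISS; vc=[13,3]
#7 0xdc→b13/s1 VC-HIT; vc=[11,3]
#8 0xd7→b13/s1 L1-HIT; vc=[11,3]
#9 0x3c→b3/s1 VC-HIT; vc=[11,13]
#10 0xb4→b11/s1 VC-HIT; vc=[3,13]
#11 0xb6→b11/s1 L1-HIT; vc=[3,13]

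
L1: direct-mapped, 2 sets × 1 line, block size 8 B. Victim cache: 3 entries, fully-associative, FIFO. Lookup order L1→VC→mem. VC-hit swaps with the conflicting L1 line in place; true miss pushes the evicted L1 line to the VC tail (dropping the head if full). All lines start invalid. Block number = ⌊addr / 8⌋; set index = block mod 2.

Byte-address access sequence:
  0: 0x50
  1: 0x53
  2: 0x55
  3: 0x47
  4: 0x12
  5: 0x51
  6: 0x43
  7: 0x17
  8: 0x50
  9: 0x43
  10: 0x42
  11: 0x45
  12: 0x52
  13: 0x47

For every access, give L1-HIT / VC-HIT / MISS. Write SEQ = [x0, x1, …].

  [0] addr=0x50 blk=10 s=0: MISS | VC []
  [1] addr=0x53 blk=10 s=0: L1-HIT | VC []
  [2] addr=0x55 blk=10 s=0: L1-HIT | VC []
  [3] addr=0x47 blk=8 s=0: MISS | VC [10]
  [4] addr=0x12 blk=2 s=0: MISS | VC [10, 8]
  [5] addr=0x51 blk=10 s=0: VC-HIT | VC [2, 8]
  [6] addr=0x43 blk=8 s=0: VC-HIT | VC [2, 10]
  [7] addr=0x17 blk=2 s=0: VC-HIT | VC [8, 10]
  [8] addr=0x50 blk=10 s=0: VC-HIT | VC [8, 2]
  [9] addr=0x43 blk=8 s=0: VC-HIT | VC [10, 2]
  [10] addr=0x42 blk=8 s=0: L1-HIT | VC [10, 2]
  [11] addr=0x45 blk=8 s=0: L1-HIT | VC [10, 2]
  [12] addr=0x52 blk=10 s=0: VC-HIT | VC [8, 2]
  [13] addr=0x47 blk=8 s=0: VC-HIT | VC [10, 2]

SEQ = [MISS, L1-HIT, L1-HIT, MISS, MISS, VC-HIT, VC-HIT, VC-HIT, VC-HIT, VC-HIT, L1-HIT, L1-HIT, VC-HIT, VC-HIT]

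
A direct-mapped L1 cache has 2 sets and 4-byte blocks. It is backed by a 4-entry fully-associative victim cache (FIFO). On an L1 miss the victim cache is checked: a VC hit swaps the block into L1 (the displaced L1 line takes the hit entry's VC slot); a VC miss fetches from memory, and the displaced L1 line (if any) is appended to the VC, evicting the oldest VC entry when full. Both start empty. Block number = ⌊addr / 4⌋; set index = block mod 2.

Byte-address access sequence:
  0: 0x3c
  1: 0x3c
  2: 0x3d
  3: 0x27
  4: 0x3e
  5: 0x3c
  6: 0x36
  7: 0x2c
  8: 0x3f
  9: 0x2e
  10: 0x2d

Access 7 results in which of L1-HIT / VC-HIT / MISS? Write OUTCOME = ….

OUTCOME = MISS

#0 0x3c→b15/s1 MISS; vc=[]
#1 0x3c→b15/s1 L1-HIT; vc=[]
#2 0x3d→b15/s1 L1-HIT; vc=[]
#3 0x27→b9/s1 MISS; vc=[15]
#4 0x3e→b15/s1 VC-HIT; vc=[9]
#5 0x3c→b15/s1 L1-HIT; vc=[9]
#6 0x36→b13/s1 MISS; vc=[9,15]
#7 0x2c→b11/s1 MISS; vc=[9,15,13]
#8 0x3f→b15/s1 VC-HIT; vc=[9,11,13]
#9 0x2e→b11/s1 VC-HIT; vc=[9,15,13]
#10 0x2d→b11/s1 L1-HIT; vc=[9,15,13]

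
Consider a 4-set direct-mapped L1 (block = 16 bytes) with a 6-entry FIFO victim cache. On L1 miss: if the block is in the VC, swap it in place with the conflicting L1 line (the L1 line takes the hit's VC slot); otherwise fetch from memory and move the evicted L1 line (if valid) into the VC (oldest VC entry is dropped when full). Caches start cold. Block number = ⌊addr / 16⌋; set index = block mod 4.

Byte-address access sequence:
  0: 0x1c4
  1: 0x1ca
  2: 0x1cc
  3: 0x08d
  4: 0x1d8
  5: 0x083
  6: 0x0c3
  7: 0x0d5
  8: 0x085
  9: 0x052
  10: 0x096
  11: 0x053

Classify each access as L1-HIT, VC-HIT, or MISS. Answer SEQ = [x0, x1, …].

SEQ = [MISS, L1-HIT, L1-HIT, MISS, MISS, L1-HIT, MISS, MISS, VC-HIT, MISS, MISS, VC-HIT]

0: 0x1c4 (blk 28, set 0) → MISS  vc=[]
1: 0x1ca (blk 28, set 0) → L1-HIT  vc=[]
2: 0x1cc (blk 28, set 0) → L1-HIT  vc=[]
3: 0x8d (blk 8, set 0) → MISS  vc=[28]
4: 0x1d8 (blk 29, set 1) → MISS  vc=[28]
5: 0x83 (blk 8, set 0) → L1-HIT  vc=[28]
6: 0xc3 (blk 12, set 0) → MISS  vc=[28, 8]
7: 0xd5 (blk 13, set 1) → MISS  vc=[28, 8, 29]
8: 0x85 (blk 8, set 0) → VC-HIT  vc=[28, 12, 29]
9: 0x52 (blk 5, set 1) → MISS  vc=[28, 12, 29, 13]
10: 0x96 (blk 9, set 1) → MISS  vc=[28, 12, 29, 13, 5]
11: 0x53 (blk 5, set 1) → VC-HIT  vc=[28, 12, 29, 13, 9]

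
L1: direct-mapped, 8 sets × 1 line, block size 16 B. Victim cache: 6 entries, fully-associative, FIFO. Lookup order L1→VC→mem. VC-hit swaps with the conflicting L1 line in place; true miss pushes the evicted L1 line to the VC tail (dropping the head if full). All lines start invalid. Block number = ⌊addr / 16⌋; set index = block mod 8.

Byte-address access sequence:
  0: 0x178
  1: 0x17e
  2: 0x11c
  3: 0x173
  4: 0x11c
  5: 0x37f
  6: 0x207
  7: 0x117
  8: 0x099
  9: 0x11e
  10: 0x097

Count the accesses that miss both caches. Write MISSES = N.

#0 0x178→b23/s7 MISS; vc=[]
#1 0x17e→b23/s7 L1-HIT; vc=[]
#2 0x11c→b17/s1 MISS; vc=[]
#3 0x173→b23/s7 L1-HIT; vc=[]
#4 0x11c→b17/s1 L1-HIT; vc=[]
#5 0x37f→b55/s7 MISS; vc=[23]
#6 0x207→b32/s0 MISS; vc=[23]
#7 0x117→b17/s1 L1-HIT; vc=[23]
#8 0x99→b9/s1 MISS; vc=[23,17]
#9 0x11e→b17/s1 VC-HIT; vc=[23,9]
#10 0x97→b9/s1 VC-HIT; vc=[23,17]

MISSES = 5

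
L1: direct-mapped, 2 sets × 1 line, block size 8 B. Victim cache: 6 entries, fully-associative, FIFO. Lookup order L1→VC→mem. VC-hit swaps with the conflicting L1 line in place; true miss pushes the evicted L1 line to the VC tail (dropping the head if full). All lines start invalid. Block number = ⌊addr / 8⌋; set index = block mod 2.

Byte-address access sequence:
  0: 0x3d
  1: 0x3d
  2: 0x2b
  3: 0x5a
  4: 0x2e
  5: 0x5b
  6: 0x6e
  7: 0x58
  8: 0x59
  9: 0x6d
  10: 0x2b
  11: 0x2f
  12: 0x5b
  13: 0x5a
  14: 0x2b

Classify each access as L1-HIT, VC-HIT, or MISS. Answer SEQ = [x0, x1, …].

SEQ = [MISS, L1-HIT, MISS, MISS, VC-HIT, VC-HIT, MISS, VC-HIT, L1-HIT, VC-HIT, VC-HIT, L1-HIT, VC-HIT, L1-HIT, VC-HIT]

  [0] addr=0x3d blk=7 s=1: MISS | VC []
  [1] addr=0x3d blk=7 s=1: L1-HIT | VC []
  [2] addr=0x2b blk=5 s=1: MISS | VC [7]
  [3] addr=0x5a blk=11 s=1: MISS | VC [7, 5]
  [4] addr=0x2e blk=5 s=1: VC-HIT | VC [7, 11]
  [5] addr=0x5b blk=11 s=1: VC-HIT | VC [7, 5]
  [6] addr=0x6e blk=13 s=1: MISS | VC [7, 5, 11]
  [7] addr=0x58 blk=11 s=1: VC-HIT | VC [7, 5, 13]
  [8] addr=0x59 blk=11 s=1: L1-HIT | VC [7, 5, 13]
  [9] addr=0x6d blk=13 s=1: VC-HIT | VC [7, 5, 11]
  [10] addr=0x2b blk=5 s=1: VC-HIT | VC [7, 13, 11]
  [11] addr=0x2f blk=5 s=1: L1-HIT | VC [7, 13, 11]
  [12] addr=0x5b blk=11 s=1: VC-HIT | VC [7, 13, 5]
  [13] addr=0x5a blk=11 s=1: L1-HIT | VC [7, 13, 5]
  [14] addr=0x2b blk=5 s=1: VC-HIT | VC [7, 13, 11]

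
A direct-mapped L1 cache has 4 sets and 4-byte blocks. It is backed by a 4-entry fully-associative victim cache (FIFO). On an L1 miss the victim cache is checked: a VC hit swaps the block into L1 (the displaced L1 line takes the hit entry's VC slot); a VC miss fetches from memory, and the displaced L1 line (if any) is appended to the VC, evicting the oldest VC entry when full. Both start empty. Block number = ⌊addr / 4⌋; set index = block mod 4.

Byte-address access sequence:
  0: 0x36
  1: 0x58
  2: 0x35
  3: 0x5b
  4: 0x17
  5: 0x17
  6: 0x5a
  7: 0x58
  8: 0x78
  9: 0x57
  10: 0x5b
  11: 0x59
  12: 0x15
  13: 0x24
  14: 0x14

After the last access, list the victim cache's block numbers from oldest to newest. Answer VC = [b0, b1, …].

  [0] addr=0x36 blk=13 s=1: MISS | VC []
  [1] addr=0x58 blk=22 s=2: MISS | VC []
  [2] addr=0x35 blk=13 s=1: L1-HIT | VC []
  [3] addr=0x5b blk=22 s=2: L1-HIT | VC []
  [4] addr=0x17 blk=5 s=1: MISS | VC [13]
  [5] addr=0x17 blk=5 s=1: L1-HIT | VC [13]
  [6] addr=0x5a blk=22 s=2: L1-HIT | VC [13]
  [7] addr=0x58 blk=22 s=2: L1-HIT | VC [13]
  [8] addr=0x78 blk=30 s=2: MISS | VC [13, 22]
  [9] addr=0x57 blk=21 s=1: MISS | VC [13, 22, 5]
  [10] addr=0x5b blk=22 s=2: VC-HIT | VC [13, 30, 5]
  [11] addr=0x59 blk=22 s=2: L1-HIT | VC [13, 30, 5]
  [12] addr=0x15 blk=5 s=1: VC-HIT | VC [13, 30, 21]
  [13] addr=0x24 blk=9 s=1: MISS | VC [13, 30, 21, 5]
  [14] addr=0x14 blk=5 s=1: VC-HIT | VC [13, 30, 21, 9]

VC = [13, 30, 21, 9]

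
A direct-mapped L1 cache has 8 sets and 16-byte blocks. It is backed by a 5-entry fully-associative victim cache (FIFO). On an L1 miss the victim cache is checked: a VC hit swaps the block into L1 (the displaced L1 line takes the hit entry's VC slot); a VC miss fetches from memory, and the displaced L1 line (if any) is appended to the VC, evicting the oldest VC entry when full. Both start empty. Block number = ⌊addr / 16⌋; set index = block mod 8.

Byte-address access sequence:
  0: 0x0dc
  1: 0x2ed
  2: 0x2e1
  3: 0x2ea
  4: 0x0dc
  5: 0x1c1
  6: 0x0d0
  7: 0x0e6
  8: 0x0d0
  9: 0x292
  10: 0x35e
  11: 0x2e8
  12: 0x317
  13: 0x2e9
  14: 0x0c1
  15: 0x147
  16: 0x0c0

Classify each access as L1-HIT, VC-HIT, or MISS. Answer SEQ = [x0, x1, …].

#0 0xdc→b13/s5 MISS; vc=[]
#1 0x2ed→b46/s6 MISS; vc=[]
#2 0x2e1→b46/s6 L1-HIT; vc=[]
#3 0x2ea→b46/s6 L1-HIT; vc=[]
#4 0xdc→b13/s5 L1-HIT; vc=[]
#5 0x1c1→b28/s4 MISS; vc=[]
#6 0xd0→b13/s5 L1-HIT; vc=[]
#7 0xe6→b14/s6 MISS; vc=[46]
#8 0xd0→b13/s5 L1-HIT; vc=[46]
#9 0x292→b41/s1 MISS; vc=[46]
#10 0x35e→b53/s5 MISS; vc=[46,13]
#11 0x2e8→b46/s6 VC-HIT; vc=[14,13]
#12 0x317→b49/s1 MISS; vc=[14,13,41]
#13 0x2e9→b46/s6 L1-HIT; vc=[14,13,41]
#14 0xc1→b12/s4 MISS; vc=[14,13,41,28]
#15 0x147→b20/s4 MISS; vc=[14,13,41,28,12]
#16 0xc0→b12/s4 VC-HIT; vc=[14,13,41,28,20]

SEQ = [MISS, MISS, L1-HIT, L1-HIT, L1-HIT, MISS, L1-HIT, MISS, L1-HIT, MISS, MISS, VC-HIT, MISS, L1-HIT, MISS, MISS, VC-HIT]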